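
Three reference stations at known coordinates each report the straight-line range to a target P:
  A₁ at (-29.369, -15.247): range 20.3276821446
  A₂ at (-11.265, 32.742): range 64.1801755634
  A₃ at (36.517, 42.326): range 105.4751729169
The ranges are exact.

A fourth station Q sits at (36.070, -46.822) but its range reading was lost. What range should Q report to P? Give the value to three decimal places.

89.880

eq1: (x + 29.369)² + (y + 15.247)² = 20.3276821446²
eq2: (x + 11.265)² + (y − 32.742)² = 64.1801755634²
eq3: (x − 36.517)² + (y − 42.326)² = 105.4751729169²
eq1−eq3, eq1−eq2 (x²,y² cancel):
  131.772·x + 115.146·y = -8681.825045
  36.208·x + 95.978·y = -3601.950655
det = 131.772·95.978 − 115.146·36.208 = 8478.006648
x = (-8681.825045·95.978 − 115.146·-3601.950655) / 8478.006648 = -49.364669
y = (131.772·-3601.950655 − -8681.825045·36.208) / 8478.006648 = -18.905944
|P − Q| = √((-49.364669 − 36.070)² + (-18.905944 − -46.822)²) = 89.879858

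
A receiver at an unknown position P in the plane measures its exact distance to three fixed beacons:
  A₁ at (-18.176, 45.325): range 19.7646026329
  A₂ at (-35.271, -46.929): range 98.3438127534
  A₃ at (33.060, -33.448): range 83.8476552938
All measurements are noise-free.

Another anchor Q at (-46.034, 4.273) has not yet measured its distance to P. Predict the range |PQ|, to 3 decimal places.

eq1: (x + 18.176)² + (y − 45.325)² = 19.7646026329²
eq2: (x + 35.271)² + (y + 46.929)² = 98.3438127534²
eq3: (x − 33.060)² + (y + 33.448)² = 83.8476552938²
eq3−eq1, eq3−eq2 (x²,y² cancel):
  -102.472·x + 157.546·y = 6812.780078
  -136.662·x − 26.962·y = -1406.434031
det = -102.472·-26.962 − 157.546·-136.662 = 24293.401516
x = (6812.780078·-26.962 − 157.546·-1406.434031) / 24293.401516 = 1.559760
y = (-102.472·-1406.434031 − 6812.780078·-136.662) / 24293.401516 = 44.257625
|P − Q| = √((1.559760 − -46.034)² + (44.257625 − 4.273)²) = 62.160568

62.161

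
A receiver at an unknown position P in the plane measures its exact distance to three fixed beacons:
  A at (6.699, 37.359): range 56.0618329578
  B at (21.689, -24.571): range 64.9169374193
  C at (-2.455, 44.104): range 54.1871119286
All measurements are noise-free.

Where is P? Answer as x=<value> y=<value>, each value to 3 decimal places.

eq1: (x − 6.699)² + (y − 37.359)² = 56.0618329578²
eq2: (x − 21.689)² + (y + 24.571)² = 64.9169374193²
eq3: (x + 2.455)² + (y − 44.104)² = 54.1871119286²
eq2−eq1, eq2−eq3 (x²,y² cancel):
  -29.980·x + 123.860·y = 1437.704369
  -48.288·x + 137.350·y = 2155.008744
det = -29.980·137.350 − 123.860·-48.288 = 1863.198680
x = (1437.704369·137.350 − 123.860·2155.008744) / 1863.198680 = -37.274977
y = (-29.980·2155.008744 − 1437.704369·-48.288) / 1863.198680 = 2.585181

x=-37.275 y=2.585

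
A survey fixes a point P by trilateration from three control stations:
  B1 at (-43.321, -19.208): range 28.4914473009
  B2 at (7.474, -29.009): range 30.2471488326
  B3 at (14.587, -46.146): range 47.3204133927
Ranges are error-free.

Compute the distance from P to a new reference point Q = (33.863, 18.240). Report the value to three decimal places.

eq1: (x + 43.321)² + (y + 19.208)² = 28.4914473009²
eq2: (x − 7.474)² + (y + 29.009)² = 30.2471488326²
eq3: (x − 14.587)² + (y + 46.146)² = 47.3204133927²
eq3−eq1, eq3−eq2 (x²,y² cancel):
  -115.816·x + 53.876·y = 1330.881374
  -14.226·x + 34.274·y = -120.519617
det = -115.816·34.274 − 53.876·-14.226 = -3203.037608
x = (1330.881374·34.274 − 53.876·-120.519617) / -3203.037608 = -16.268227
y = (-115.816·-120.519617 − 1330.881374·-14.226) / -3203.037608 = -10.268758
|P − Q| = √((-16.268227 − 33.863)² + (-10.268758 − 18.240)²) = 57.670523

57.671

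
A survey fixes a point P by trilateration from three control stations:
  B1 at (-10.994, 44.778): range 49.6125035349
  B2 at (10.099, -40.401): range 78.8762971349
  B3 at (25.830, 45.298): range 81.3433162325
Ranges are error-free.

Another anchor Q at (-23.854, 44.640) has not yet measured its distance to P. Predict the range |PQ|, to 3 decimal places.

40.646

eq1: (x + 10.994)² + (y − 44.778)² = 49.6125035349²
eq2: (x − 10.099)² + (y + 40.401)² = 78.8762971349²
eq3: (x − 25.830)² + (y − 45.298)² = 81.3433162325²
eq2−eq3, eq2−eq1 (x²,y² cancel):
  31.462·x + 171.398·y = 589.602256
  -42.186·x + 170.358·y = 4151.776461
det = 31.462·170.358 − 171.398·-42.186 = 12590.399424
x = (589.602256·170.358 − 171.398·4151.776461) / 12590.399424 = -48.541964
y = (31.462·4151.776461 − 589.602256·-42.186) / 12590.399424 = 12.350375
|P − Q| = √((-48.541964 − -23.854)² + (12.350375 − 44.640)²) = 40.646223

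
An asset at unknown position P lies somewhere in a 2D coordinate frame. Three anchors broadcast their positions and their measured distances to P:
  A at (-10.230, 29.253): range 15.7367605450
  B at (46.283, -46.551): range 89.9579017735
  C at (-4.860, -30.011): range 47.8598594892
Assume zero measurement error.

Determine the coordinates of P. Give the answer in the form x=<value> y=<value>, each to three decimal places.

x=-18.499 y=15.864

eq1: (x + 10.230)² + (y − 29.253)² = 15.7367605450²
eq2: (x − 46.283)² + (y + 46.551)² = 89.9579017735²
eq3: (x + 4.860)² + (y + 30.011)² = 47.8598594892²
eq3−eq2, eq3−eq1 (x²,y² cancel):
  102.286·x − 33.080·y = -2417.025972
  -10.740·x + 118.528·y = 2079.031706
det = 102.286·118.528 − -33.080·-10.740 = 11768.475808
x = (-2417.025972·118.528 − -33.080·2079.031706) / 11768.475808 = -18.499497
y = (102.286·2079.031706 − -2417.025972·-10.740) / 11768.475808 = 15.864160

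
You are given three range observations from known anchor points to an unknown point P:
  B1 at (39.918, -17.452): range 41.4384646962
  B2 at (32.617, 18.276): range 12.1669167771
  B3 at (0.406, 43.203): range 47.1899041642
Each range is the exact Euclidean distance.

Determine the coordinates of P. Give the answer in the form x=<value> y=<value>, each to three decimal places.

eq1: (x − 39.918)² + (y + 17.452)² = 41.4384646962²
eq2: (x − 32.617)² + (y − 18.276)² = 12.1669167771²
eq3: (x − 0.406)² + (y − 43.203)² = 47.1899041642²
eq3−eq2, eq3−eq1 (x²,y² cancel):
  64.422·x − 49.854·y = 1610.070011
  79.024·x − 121.310·y = 541.095682
det = 64.422·-121.310 − -49.854·79.024 = -3875.370324
x = (1610.070011·-121.310 − -49.854·541.095682) / -3875.370324 = 43.438896
y = (64.422·541.095682 − 1610.070011·79.024) / -3875.370324 = 23.836614

x=43.439 y=23.837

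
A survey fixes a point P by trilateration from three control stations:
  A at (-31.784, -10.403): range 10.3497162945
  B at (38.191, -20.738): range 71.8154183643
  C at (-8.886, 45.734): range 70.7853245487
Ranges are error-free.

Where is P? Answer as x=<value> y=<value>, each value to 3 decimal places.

eq1: (x + 31.784)² + (y + 10.403)² = 10.3497162945²
eq2: (x − 38.191)² + (y + 20.738)² = 71.8154183643²
eq3: (x + 8.886)² + (y − 45.734)² = 70.7853245487²
eq3−eq2, eq3−eq1 (x²,y² cancel):
  94.154·x − 132.944·y = -428.834770
  -45.796·x − 112.274·y = 3851.330857
det = 94.154·-112.274 − -132.944·-45.796 = -16659.349620
x = (-428.834770·-112.274 − -132.944·3851.330857) / -16659.349620 = -33.624261
y = (94.154·3851.330857 − -428.834770·-45.796) / -16659.349620 = -20.587796

x=-33.624 y=-20.588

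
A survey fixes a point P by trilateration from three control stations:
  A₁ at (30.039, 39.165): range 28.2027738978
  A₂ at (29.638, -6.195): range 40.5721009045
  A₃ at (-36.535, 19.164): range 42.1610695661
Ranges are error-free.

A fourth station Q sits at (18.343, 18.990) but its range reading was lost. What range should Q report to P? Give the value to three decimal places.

15.062

eq1: (x − 30.039)² + (y − 39.165)² = 28.2027738978²
eq2: (x − 29.638)² + (y + 6.195)² = 40.5721009045²
eq3: (x + 36.535)² + (y − 19.164)² = 42.1610695661²
eq2−eq3, eq2−eq1 (x²,y² cancel):
  -132.346·x + 50.718·y = 653.815637
  0.802·x + 90.720·y = 2370.148593
det = -132.346·90.720 − 50.718·0.802 = -12047.104956
x = (653.815637·90.720 − 50.718·2370.148593) / -12047.104956 = 5.054745
y = (-132.346·2370.148593 − 653.815637·0.802) / -12047.104956 = 26.081291
|P − Q| = √((5.054745 − 18.343)² + (26.081291 − 18.990)²) = 15.062009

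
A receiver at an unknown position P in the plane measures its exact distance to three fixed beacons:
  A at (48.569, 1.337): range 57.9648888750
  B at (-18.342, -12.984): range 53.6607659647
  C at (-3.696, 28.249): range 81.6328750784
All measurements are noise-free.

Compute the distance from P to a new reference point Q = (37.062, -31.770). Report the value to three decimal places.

24.066

eq1: (x − 48.569)² + (y − 1.337)² = 57.9648888750²
eq2: (x + 18.342)² + (y + 12.984)² = 53.6607659647²
eq3: (x + 3.696)² + (y − 28.249)² = 81.6328750784²
eq2−eq3, eq2−eq1 (x²,y² cancel):
  29.292·x + 82.466·y = -3477.795293
  133.822·x + 28.642·y = 1375.271572
det = 29.292·28.642 − 82.466·133.822 = -10196.783588
x = (-3477.795293·28.642 − 82.466·1375.271572) / -10196.783588 = 20.891309
y = (29.292·1375.271572 − -3477.795293·133.822) / -10196.783588 = -49.593087
|P − Q| = √((20.891309 − 37.062)² + (-49.593087 − -31.770)²) = 24.065612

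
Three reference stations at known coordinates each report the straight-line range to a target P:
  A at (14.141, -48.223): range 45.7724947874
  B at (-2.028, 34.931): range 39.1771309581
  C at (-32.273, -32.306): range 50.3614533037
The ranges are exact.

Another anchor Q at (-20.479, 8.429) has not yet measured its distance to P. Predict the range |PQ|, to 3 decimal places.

eq1: (x − 14.141)² + (y + 48.223)² = 45.7724947874²
eq2: (x + 2.028)² + (y − 34.931)² = 39.1771309581²
eq3: (x + 32.273)² + (y + 32.306)² = 50.3614533037²
eq1−eq3, eq1−eq2 (x²,y² cancel):
  -92.828·x + 31.834·y = -881.356145
  -32.338·x + 166.308·y = -740.864376
det = -92.828·166.308 − 31.834·-32.338 = -14408.591132
x = (-881.356145·166.308 − 31.834·-740.864376) / -14408.591132 = 8.536012
y = (-92.828·-740.864376 − -881.356145·-32.338) / -14408.591132 = -2.794976
|P − Q| = √((8.536012 − -20.479)² + (-2.794976 − 8.429)²) = 31.110264

31.110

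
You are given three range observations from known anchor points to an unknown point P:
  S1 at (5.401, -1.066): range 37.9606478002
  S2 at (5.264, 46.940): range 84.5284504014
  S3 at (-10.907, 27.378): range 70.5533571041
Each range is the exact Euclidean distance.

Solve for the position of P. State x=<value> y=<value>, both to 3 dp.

x=19.191 y=-36.433

eq1: (x − 5.401)² + (y + 1.066)² = 37.9606478002²
eq2: (x − 5.264)² + (y − 46.940)² = 84.5284504014²
eq3: (x + 10.907)² + (y − 27.378)² = 70.5533571041²
eq1−eq3, eq1−eq2 (x²,y² cancel):
  -32.616·x + 56.888·y = -2698.555041
  -0.274·x + 96.012·y = -3503.282007
det = -32.616·96.012 − 56.888·-0.274 = -3115.940080
x = (-2698.555041·96.012 − 56.888·-3503.282007) / -3115.940080 = 19.191306
y = (-32.616·-3503.282007 − -2698.555041·-0.274) / -3115.940080 = -36.433192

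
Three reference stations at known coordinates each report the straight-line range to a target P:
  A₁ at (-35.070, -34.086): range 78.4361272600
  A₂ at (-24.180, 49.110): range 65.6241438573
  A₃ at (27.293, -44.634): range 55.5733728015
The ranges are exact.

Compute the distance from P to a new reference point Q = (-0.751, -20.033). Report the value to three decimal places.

eq1: (x + 35.070)² + (y + 34.086)² = 78.4361272600²
eq2: (x + 24.180)² + (y − 49.110)² = 65.6241438573²
eq3: (x − 27.293)² + (y + 44.634)² = 55.5733728015²
eq3−eq2, eq3−eq1 (x²,y² cancel):
  -102.946·x + 187.488·y = -958.765797
  -124.726·x + 21.096·y = -3409.167804
det = -102.946·21.096 − 187.488·-124.726 = 21212.879472
x = (-958.765797·21.096 − 187.488·-3409.167804) / 21212.879472 = 29.178119
y = (-102.946·-3409.167804 − -958.765797·-124.726) / 21212.879472 = 10.907391
|P − Q| = √((29.178119 − -0.751)² + (10.907391 − -20.033)²) = 43.047183

43.047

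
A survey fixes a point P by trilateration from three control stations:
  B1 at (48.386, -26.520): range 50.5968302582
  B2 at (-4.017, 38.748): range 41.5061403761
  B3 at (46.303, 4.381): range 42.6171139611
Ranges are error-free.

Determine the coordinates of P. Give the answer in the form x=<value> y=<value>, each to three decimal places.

x=4.158 y=-1.945

eq1: (x − 48.386)² + (y + 26.520)² = 50.5968302582²
eq2: (x + 4.017)² + (y − 38.748)² = 41.5061403761²
eq3: (x − 46.303)² + (y − 4.381)² = 42.6171139611²
eq2−eq3, eq2−eq1 (x²,y² cancel):
  100.640·x − 68.734·y = 552.158464
  104.806·x − 130.536·y = 689.692060
det = 100.640·-130.536 − -68.734·104.806 = -5933.407436
x = (552.158464·-130.536 − -68.734·689.692060) / -5933.407436 = 4.158026
y = (100.640·689.692060 − 552.158464·104.806) / -5933.407436 = -1.945103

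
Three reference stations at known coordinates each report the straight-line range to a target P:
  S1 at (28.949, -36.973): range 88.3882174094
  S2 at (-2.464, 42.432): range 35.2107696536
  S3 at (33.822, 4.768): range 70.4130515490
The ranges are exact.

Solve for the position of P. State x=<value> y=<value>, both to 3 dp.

eq1: (x − 28.949)² + (y + 36.973)² = 88.3882174094²
eq2: (x + 2.464)² + (y − 42.432)² = 35.2107696536²
eq3: (x − 33.822)² + (y − 4.768)² = 70.4130515490²
eq3−eq1, eq3−eq2 (x²,y² cancel):
  -9.746·x − 83.482·y = -1816.093326
  -72.572·x + 75.328·y = 4358.083941
det = -9.746·75.328 − -83.482·-72.572 = -6792.602392
x = (-1816.093326·75.328 − -83.482·4358.083941) / -6792.602392 = -33.421489
y = (-9.746·4358.083941 − -1816.093326·-72.572) / -6792.602392 = 25.656059

x=-33.421 y=25.656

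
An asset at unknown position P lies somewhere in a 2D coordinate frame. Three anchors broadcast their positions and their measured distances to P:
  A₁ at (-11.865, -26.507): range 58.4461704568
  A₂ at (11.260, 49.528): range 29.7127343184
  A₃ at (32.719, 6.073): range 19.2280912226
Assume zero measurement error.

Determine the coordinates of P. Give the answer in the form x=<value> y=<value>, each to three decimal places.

eq1: (x + 11.865)² + (y + 26.507)² = 58.4461704568²
eq2: (x − 11.260)² + (y − 49.528)² = 29.7127343184²
eq3: (x − 32.719)² + (y − 6.073)² = 19.2280912226²
eq1−eq2, eq1−eq3 (x²,y² cancel):
  46.250·x + 152.070·y = 4269.519370
  89.168·x + 65.160·y = 3310.250365
det = 46.250·65.160 − 152.070·89.168 = -10546.127760
x = (4269.519370·65.160 − 152.070·3310.250365) / -10546.127760 = 21.352661
y = (46.250·3310.250365 − 4269.519370·89.168) / -10546.127760 = 21.581895

x=21.353 y=21.582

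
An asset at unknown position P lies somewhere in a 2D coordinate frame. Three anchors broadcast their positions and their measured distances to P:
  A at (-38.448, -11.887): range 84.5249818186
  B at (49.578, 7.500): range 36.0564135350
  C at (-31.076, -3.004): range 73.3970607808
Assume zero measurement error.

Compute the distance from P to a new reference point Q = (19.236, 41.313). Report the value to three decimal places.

11.303

eq1: (x + 38.448)² + (y + 11.887)² = 84.5249818186²
eq2: (x − 49.578)² + (y − 7.500)² = 36.0564135350²
eq3: (x + 31.076)² + (y + 3.004)² = 73.3970607808²
eq2−eq3, eq2−eq1 (x²,y² cancel):
  -161.308·x − 21.008·y = -5626.549866
  -176.052·x − 38.774·y = -6739.086205
det = -161.308·-38.774 − -21.008·-176.052 = 2556.055976
x = (-5626.549866·-38.774 − -21.008·-6739.086205) / 2556.055976 = 29.963789
y = (-161.308·-6739.086205 − -5626.549866·-176.052) / 2556.055976 = 37.754713
|P − Q| = √((29.963789 − 19.236)² + (37.754713 − 41.313)²) = 11.302516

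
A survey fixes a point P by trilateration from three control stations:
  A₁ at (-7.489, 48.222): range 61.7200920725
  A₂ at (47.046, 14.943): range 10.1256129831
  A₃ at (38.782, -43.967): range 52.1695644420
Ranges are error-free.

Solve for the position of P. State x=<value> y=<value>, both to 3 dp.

eq1: (x + 7.489)² + (y − 48.222)² = 61.7200920725²
eq2: (x − 47.046)² + (y − 14.943)² = 10.1256129831²
eq3: (x − 38.782)² + (y + 43.967)² = 52.1695644420²
eq1−eq2, eq1−eq3 (x²,y² cancel):
  109.070·x − 66.558·y = 3762.014687
  92.542·x − 184.378·y = 2143.400519
det = 109.070·-184.378 − -66.558·92.542 = -13950.698024
x = (3762.014687·-184.378 − -66.558·2143.400519) / -13950.698024 = 39.494245
y = (109.070·2143.400519 − 3762.014687·92.542) / -13950.698024 = 8.197702

x=39.494 y=8.198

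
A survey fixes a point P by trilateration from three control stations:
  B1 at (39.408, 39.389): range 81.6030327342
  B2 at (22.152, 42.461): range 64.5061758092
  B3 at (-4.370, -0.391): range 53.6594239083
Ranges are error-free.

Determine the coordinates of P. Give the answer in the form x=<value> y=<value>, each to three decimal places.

eq1: (x − 39.408)² + (y − 39.389)² = 81.6030327342²
eq2: (x − 22.152)² + (y − 42.461)² = 64.5061758092²
eq3: (x + 4.370)² + (y + 0.391)² = 53.6594239083²
eq3−eq1, eq3−eq2 (x²,y² cancel):
  87.556·x + 79.560·y = -694.487173
  53.044·x + 85.704·y = 992.684901
det = 87.556·85.704 − 79.560·53.044 = 3283.718784
x = (-694.487173·85.704 − 79.560·992.684901) / 3283.718784 = -42.177284
y = (87.556·992.684901 − -694.487173·53.044) / 3283.718784 = 37.687118

x=-42.177 y=37.687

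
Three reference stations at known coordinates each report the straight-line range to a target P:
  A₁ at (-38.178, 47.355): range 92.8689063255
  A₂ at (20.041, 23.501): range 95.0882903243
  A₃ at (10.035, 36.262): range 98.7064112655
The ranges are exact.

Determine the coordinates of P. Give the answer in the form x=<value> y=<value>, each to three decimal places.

x=-45.691 y=-45.210

eq1: (x + 38.178)² + (y − 47.355)² = 92.8689063255²
eq2: (x − 20.041)² + (y − 23.501)² = 95.0882903243²
eq3: (x − 10.035)² + (y − 36.262)² = 98.7064112655²
eq2−eq3, eq2−eq1 (x²,y² cancel):
  -20.012·x + 25.522·y = -239.477481
  -116.438·x + 47.708·y = 3163.266222
det = -20.012·47.708 − 25.522·-116.438 = 2016.998140
x = (-239.477481·47.708 − 25.522·3163.266222) / 2016.998140 = -45.690608
y = (-20.012·3163.266222 − -239.477481·-116.438) / 2016.998140 = -45.209542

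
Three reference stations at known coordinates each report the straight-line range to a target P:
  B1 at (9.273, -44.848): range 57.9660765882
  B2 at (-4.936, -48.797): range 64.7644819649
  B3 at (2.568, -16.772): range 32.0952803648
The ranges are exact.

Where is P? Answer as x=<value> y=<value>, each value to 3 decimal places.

eq1: (x − 9.273)² + (y + 44.848)² = 57.9660765882²
eq2: (x + 4.936)² + (y + 48.797)² = 64.7644819649²
eq3: (x − 2.568)² + (y + 16.772)² = 32.0952803648²
eq3−eq1, eq3−eq2 (x²,y² cancel):
  13.410·x − 56.152·y = -520.521988
  -15.008·x − 64.050·y = -1046.714405
det = 13.410·-64.050 − -56.152·-15.008 = -1701.639716
x = (-520.521988·-64.050 − -56.152·-1046.714405) / -1701.639716 = 14.947743
y = (13.410·-1046.714405 − -520.521988·-15.008) / -1701.639716 = 12.839636

x=14.948 y=12.840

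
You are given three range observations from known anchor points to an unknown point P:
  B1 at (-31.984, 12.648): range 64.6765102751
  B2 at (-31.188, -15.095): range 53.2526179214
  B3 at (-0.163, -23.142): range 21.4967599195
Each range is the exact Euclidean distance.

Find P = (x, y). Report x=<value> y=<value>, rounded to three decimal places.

x=21.317 y=-23.986

eq1: (x + 31.984)² + (y − 12.648)² = 64.6765102751²
eq2: (x + 31.188)² + (y + 15.095)² = 53.2526179214²
eq3: (x + 0.163)² + (y + 23.142)² = 21.4967599195²
eq3−eq1, eq3−eq2 (x²,y² cancel):
  -63.642·x + 71.580·y = -3073.570867
  -62.050·x + 16.094·y = -1708.758992
det = -63.642·16.094 − 71.580·-62.050 = 3417.284652
x = (-3073.570867·16.094 − 71.580·-1708.758992) / 3417.284652 = 21.317194
y = (-63.642·-1708.758992 − -3073.570867·-62.050) / 3417.284652 = -23.985778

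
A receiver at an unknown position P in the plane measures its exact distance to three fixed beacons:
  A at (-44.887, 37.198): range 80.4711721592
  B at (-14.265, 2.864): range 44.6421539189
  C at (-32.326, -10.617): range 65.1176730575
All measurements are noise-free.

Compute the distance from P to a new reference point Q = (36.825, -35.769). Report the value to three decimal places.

eq1: (x + 44.887)² + (y − 37.198)² = 80.4711721592²
eq2: (x + 14.265)² + (y − 2.864)² = 44.6421539189²
eq3: (x + 32.326)² + (y + 10.617)² = 65.1176730575²
eq1−eq3, eq1−eq2 (x²,y² cancel):
  25.122·x − 95.630·y = -5.544804
  61.244·x − 68.668·y = 1295.846390
det = 25.122·-68.668 − -95.630·61.244 = 4131.686224
x = (-5.544804·-68.668 − -95.630·1295.846390) / 4131.686224 = 30.085184
y = (25.122·1295.846390 − -5.544804·61.244) / 4131.686224 = 7.961359
|P − Q| = √((30.085184 − 36.825)² + (7.961359 − -35.769)²) = 44.246689

44.247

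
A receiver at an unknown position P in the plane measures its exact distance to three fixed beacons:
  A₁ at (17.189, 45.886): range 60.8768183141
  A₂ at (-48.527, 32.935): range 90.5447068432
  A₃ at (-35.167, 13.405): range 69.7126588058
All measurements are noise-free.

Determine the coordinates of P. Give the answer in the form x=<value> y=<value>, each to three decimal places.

x=29.004 y=-13.833

eq1: (x − 17.189)² + (y − 45.886)² = 60.8768183141²
eq2: (x + 48.527)² + (y − 32.935)² = 90.5447068432²
eq3: (x + 35.167)² + (y − 13.405)² = 69.7126588058²
eq2−eq3, eq2−eq1 (x²,y² cancel):
  26.720·x − 39.060·y = 1315.317100
  131.432·x + 25.902·y = 3453.759692
det = 26.720·25.902 − -39.060·131.432 = 5825.835360
x = (1315.317100·25.902 − -39.060·3453.759692) / 5825.835360 = 29.004115
y = (26.720·3453.759692 − 1315.317100·131.432) / 5825.835360 = -13.833260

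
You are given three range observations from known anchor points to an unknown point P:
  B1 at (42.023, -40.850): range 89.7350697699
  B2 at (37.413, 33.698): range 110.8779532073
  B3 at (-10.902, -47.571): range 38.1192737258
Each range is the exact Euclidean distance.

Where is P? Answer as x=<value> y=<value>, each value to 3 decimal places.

x=-47.647 y=-37.427

eq1: (x − 42.023)² + (y + 40.850)² = 89.7350697699²
eq2: (x − 37.413)² + (y − 33.698)² = 110.8779532073²
eq3: (x + 10.902)² + (y + 47.571)² = 38.1192737258²
eq3−eq2, eq3−eq1 (x²,y² cancel):
  96.630·x + 162.538·y = -10687.407350
  105.850·x + 13.442·y = -5546.502333
det = 96.630·13.442 − 162.538·105.850 = -15905.746840
x = (-10687.407350·13.442 − 162.538·-5546.502333) / -15905.746840 = -47.646758
y = (96.630·-5546.502333 − -10687.407350·105.850) / -15905.746840 = -37.426947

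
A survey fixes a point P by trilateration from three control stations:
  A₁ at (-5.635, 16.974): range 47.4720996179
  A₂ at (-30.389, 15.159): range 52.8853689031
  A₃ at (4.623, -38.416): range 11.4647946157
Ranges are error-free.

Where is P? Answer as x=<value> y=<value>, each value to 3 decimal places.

x=-3.628 y=-30.456

eq1: (x + 5.635)² + (y − 16.974)² = 47.4720996179²
eq2: (x + 30.389)² + (y − 15.159)² = 52.8853689031²
eq3: (x − 4.623)² + (y + 38.416)² = 11.4647946157²
eq2−eq3, eq2−eq1 (x²,y² cancel):
  70.024·x − 107.150·y = 3009.295311
  49.508·x + 3.630·y = -290.154699
det = 70.024·3.630 − -107.150·49.508 = 5558.969320
x = (3009.295311·3.630 − -107.150·-290.154699) / 5558.969320 = -3.627711
y = (70.024·-290.154699 − 3009.295311·49.508) / 5558.969320 = -30.455643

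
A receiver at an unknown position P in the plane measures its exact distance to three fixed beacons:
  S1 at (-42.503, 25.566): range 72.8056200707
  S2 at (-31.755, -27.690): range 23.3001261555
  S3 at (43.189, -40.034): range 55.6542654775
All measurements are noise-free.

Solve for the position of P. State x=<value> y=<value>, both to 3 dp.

eq1: (x + 42.503)² + (y − 25.566)² = 72.8056200707²
eq2: (x + 31.755)² + (y + 27.690)² = 23.3001261555²
eq3: (x − 43.189)² + (y + 40.034)² = 55.6542654775²
eq1−eq3, eq1−eq2 (x²,y² cancel):
  171.384·x − 131.200·y = 3211.146560
  21.496·x − 106.512·y = 4072.753195
det = 171.384·-106.512 − -131.200·21.496 = -15434.177408
x = (3211.146560·-106.512 − -131.200·4072.753195) / -15434.177408 = -12.460630
y = (171.384·4072.753195 − 3211.146560·21.496) / -15434.177408 = -40.752281

x=-12.461 y=-40.752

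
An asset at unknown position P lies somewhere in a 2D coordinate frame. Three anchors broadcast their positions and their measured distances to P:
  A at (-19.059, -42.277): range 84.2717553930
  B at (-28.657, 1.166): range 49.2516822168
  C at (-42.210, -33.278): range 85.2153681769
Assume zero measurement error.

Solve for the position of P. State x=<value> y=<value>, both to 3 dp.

x=2.715 y=39.133

eq1: (x + 19.059)² + (y + 42.277)² = 84.2717553930²
eq2: (x + 28.657)² + (y − 1.166)² = 49.2516822168²
eq3: (x + 42.210)² + (y + 33.278)² = 85.2153681769²
eq3−eq1, eq3−eq2 (x²,y² cancel):
  46.302·x − 17.998·y = -578.588958
  27.106·x + 68.888·y = 2769.404593
det = 46.302·68.888 − -17.998·27.106 = 3677.505964
x = (-578.588958·68.888 − -17.998·2769.404593) / 3677.505964 = 2.715402
y = (46.302·2769.404593 − -578.588958·27.106) / 3677.505964 = 39.133099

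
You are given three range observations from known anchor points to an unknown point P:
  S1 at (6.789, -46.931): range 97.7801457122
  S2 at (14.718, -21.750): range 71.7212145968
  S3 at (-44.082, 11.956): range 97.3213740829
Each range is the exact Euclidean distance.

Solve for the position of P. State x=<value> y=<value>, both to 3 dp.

x=48.670 y=41.426

eq1: (x − 6.789)² + (y + 46.931)² = 97.7801457122²
eq2: (x − 14.718)² + (y + 21.750)² = 71.7212145968²
eq3: (x + 44.082)² + (y − 11.956)² = 97.3213740829²
eq3−eq1, eq3−eq2 (x²,y² cancel):
  101.742·x − 117.774·y = 72.933580
  117.600·x − 67.412·y = 2931.030594
det = 101.742·-67.412 − -117.774·117.600 = 6991.590696
x = (72.933580·-67.412 − -117.774·2931.030594) / 6991.590696 = 48.670269
y = (101.742·2931.030594 − 72.933580·117.600) / 6991.590696 = 41.425755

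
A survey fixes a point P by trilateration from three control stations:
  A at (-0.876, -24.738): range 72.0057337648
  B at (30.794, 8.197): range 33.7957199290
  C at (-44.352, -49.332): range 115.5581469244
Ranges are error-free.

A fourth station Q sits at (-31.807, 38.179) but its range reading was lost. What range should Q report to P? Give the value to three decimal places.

eq1: (x + 0.876)² + (y + 24.738)² = 72.0057337648²
eq2: (x − 30.794)² + (y − 8.197)² = 33.7957199290²
eq3: (x + 44.352)² + (y + 49.332)² = 115.5581469244²
eq1−eq3, eq1−eq2 (x²,y² cancel):
  -86.952·x − 49.188·y = -4380.849518
  63.340·x + 65.870·y = 4445.400234
det = -86.952·65.870 − -49.188·63.340 = -2611.960320
x = (-4380.849518·65.870 − -49.188·4445.400234) / -2611.960320 = 26.763887
y = (-86.952·4445.400234 − -4380.849518·63.340) / -2611.960320 = 41.751566
|P − Q| = √((26.763887 − -31.807)² + (41.751566 − 38.179)²) = 58.679741

58.680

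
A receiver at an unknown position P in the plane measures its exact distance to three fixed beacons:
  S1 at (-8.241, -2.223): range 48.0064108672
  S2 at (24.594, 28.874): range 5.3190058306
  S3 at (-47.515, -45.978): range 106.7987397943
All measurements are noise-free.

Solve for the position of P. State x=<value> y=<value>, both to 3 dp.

eq1: (x + 8.241)² + (y + 2.223)² = 48.0064108672²
eq2: (x − 24.594)² + (y − 28.874)² = 5.3190058306²
eq3: (x + 47.515)² + (y + 45.978)² = 106.7987397943²
eq3−eq1, eq3−eq2 (x²,y² cancel):
  78.548·x + 87.510·y = 4802.559438
  144.218·x + 149.704·y = 8444.600002
det = 78.548·149.704 − 87.510·144.218 = -861.567388
x = (4802.559438·149.704 − 87.510·8444.600002) / -861.567388 = 23.242045
y = (78.548·8444.600002 − 4802.559438·144.218) / -861.567388 = 34.018321

x=23.242 y=34.018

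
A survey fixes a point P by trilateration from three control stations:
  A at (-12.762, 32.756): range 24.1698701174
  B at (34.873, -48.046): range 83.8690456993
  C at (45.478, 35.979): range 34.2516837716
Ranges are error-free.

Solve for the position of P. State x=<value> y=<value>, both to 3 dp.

x=11.406 y=32.473

eq1: (x + 12.762)² + (y − 32.756)² = 24.1698701174²
eq2: (x − 34.873)² + (y + 48.046)² = 83.8690456993²
eq3: (x − 45.478)² + (y − 35.979)² = 34.2516837716²
eq3−eq2, eq3−eq1 (x²,y² cancel):
  -21.210·x − 168.050·y = -5699.031665
  -116.480·x − 6.446·y = -1537.917525
det = -21.210·-6.446 − -168.050·-116.480 = -19437.744340
x = (-5699.031665·-6.446 − -168.050·-1537.917525) / -19437.744340 = 11.406215
y = (-21.210·-1537.917525 − -5699.031665·-116.480) / -19437.744340 = 32.473108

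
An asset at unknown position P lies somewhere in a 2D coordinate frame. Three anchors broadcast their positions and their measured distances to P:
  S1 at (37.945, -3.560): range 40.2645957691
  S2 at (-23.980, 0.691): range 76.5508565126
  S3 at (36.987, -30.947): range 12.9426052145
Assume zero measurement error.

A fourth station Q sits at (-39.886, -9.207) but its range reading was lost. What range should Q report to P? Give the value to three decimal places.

eq1: (x − 37.945)² + (y + 3.560)² = 40.2645957691²
eq2: (x + 23.980)² + (y − 0.691)² = 76.5508565126²
eq3: (x − 36.987)² + (y + 30.947)² = 12.9426052145²
eq2−eq3, eq2−eq1 (x²,y² cancel):
  121.934·x − 63.276·y = 7442.759700
  123.850·x − 8.502·y = 5115.774704
det = 121.934·-8.502 − -63.276·123.850 = 6800.049732
x = (7442.759700·-8.502 − -63.276·5115.774704) / 6800.049732 = 38.297869
y = (121.934·5115.774704 − 7442.759700·123.850) / 6800.049732 = -43.823050
|P − Q| = √((38.297869 − -39.886)² + (-43.823050 − -9.207)²) = 85.504318

85.504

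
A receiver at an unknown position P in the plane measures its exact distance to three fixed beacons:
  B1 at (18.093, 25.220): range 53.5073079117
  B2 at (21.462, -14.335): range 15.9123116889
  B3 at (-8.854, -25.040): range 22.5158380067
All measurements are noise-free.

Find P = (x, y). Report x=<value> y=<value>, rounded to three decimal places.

x=13.455 y=-28.086

eq1: (x − 18.093)² + (y − 25.220)² = 53.5073079117²
eq2: (x − 21.462)² + (y + 14.335)² = 15.9123116889²
eq3: (x + 8.854)² + (y + 25.040)² = 22.5158380067²
eq1−eq2, eq1−eq3 (x²,y² cancel):
  6.738·x − 79.110·y = 2312.534957
  -53.894·x − 100.520·y = 2098.058906
det = 6.738·-100.520 − -79.110·-53.894 = -4940.858100
x = (2312.534957·-100.520 − -79.110·2098.058906) / -4940.858100 = 13.454864
y = (6.738·2098.058906 − 2312.534957·-53.894) / -4940.858100 = -28.085907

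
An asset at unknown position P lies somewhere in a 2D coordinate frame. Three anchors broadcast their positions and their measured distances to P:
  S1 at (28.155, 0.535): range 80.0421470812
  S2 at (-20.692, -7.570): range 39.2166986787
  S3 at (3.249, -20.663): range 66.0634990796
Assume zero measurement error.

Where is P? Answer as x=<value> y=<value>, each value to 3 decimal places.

eq1: (x − 28.155)² + (y − 0.535)² = 80.0421470812²
eq2: (x + 20.692)² + (y + 7.570)² = 39.2166986787²
eq3: (x − 3.249)² + (y + 20.663)² = 66.0634990796²
eq1−eq3, eq1−eq2 (x²,y² cancel):
  -49.812·x − 42.396·y = 1686.884719
  -97.694·x − 16.210·y = 4561.269368
det = -49.812·-16.210 − -42.396·-97.694 = -3334.382304
x = (1686.884719·-16.210 − -42.396·4561.269368) / -3334.382304 = -49.794882
y = (-49.812·4561.269368 − 1686.884719·-97.694) / -3334.382304 = 18.716340

x=-49.795 y=18.716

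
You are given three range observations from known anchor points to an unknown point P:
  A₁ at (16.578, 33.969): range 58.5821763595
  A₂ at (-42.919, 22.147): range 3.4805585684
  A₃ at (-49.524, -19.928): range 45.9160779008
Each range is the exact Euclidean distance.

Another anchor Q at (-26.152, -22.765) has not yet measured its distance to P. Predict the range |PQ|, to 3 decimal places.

eq1: (x − 16.578)² + (y − 33.969)² = 58.5821763595²
eq2: (x + 42.919)² + (y − 22.147)² = 3.4805585684²
eq3: (x + 49.524)² + (y + 19.928)² = 45.9160779008²
eq3−eq2, eq3−eq1 (x²,y² cancel):
  13.210·x + 84.150·y = 1578.950332
  132.204·x + 107.794·y = -2744.613892
det = 13.210·107.794 − 84.150·132.204 = -9701.007860
x = (1578.950332·107.794 − 84.150·-2744.613892) / -9701.007860 = -41.352469
y = (13.210·-2744.613892 − 1578.950332·132.204) / -9701.007860 = 25.255097
|P − Q| = √((-41.352469 − -26.152)² + (25.255097 − -22.765)²) = 50.368483

50.368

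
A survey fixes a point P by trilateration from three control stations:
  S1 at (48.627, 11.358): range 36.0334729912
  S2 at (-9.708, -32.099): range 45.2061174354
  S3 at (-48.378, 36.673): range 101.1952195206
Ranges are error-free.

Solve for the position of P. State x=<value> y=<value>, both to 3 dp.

x=34.285 y=-21.698

eq1: (x − 48.627)² + (y − 11.358)² = 36.0334729912²
eq2: (x + 9.708)² + (y + 32.099)² = 45.2061174354²
eq3: (x + 48.378)² + (y − 36.673)² = 101.1952195206²
eq1−eq2, eq1−eq3 (x²,y² cancel):
  -116.670·x − 86.914·y = -2114.180106
  -194.010·x + 50.630·y = -7750.310758
det = -116.670·50.630 − -86.914·-194.010 = -22769.187240
x = (-2114.180106·50.630 − -86.914·-7750.310758) / -22769.187240 = 34.285433
y = (-116.670·-7750.310758 − -2114.180106·-194.010) / -22769.187240 = -21.698476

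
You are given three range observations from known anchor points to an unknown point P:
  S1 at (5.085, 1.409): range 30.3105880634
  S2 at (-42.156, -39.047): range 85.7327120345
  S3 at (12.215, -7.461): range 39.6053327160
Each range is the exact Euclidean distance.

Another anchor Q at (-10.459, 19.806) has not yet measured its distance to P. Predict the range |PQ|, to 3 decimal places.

eq1: (x − 5.085)² + (y − 1.409)² = 30.3105880634²
eq2: (x + 42.156)² + (y + 39.047)² = 85.7327120345²
eq3: (x − 12.215)² + (y + 7.461)² = 39.6053327160²
eq2−eq1, eq2−eq3 (x²,y² cancel):
  94.482·x + 80.912·y = 3157.412125
  108.742·x + 63.172·y = 2684.591734
det = 94.482·63.172 − 80.912·108.742 = -2829.915800
x = (3157.412125·63.172 − 80.912·2684.591734) / -2829.915800 = 6.274267
y = (94.482·2684.591734 − 3157.412125·108.742) / -2829.915800 = 31.696248
|P − Q| = √((6.274267 − -10.459)² + (31.696248 − 19.806)²) = 20.527548

20.528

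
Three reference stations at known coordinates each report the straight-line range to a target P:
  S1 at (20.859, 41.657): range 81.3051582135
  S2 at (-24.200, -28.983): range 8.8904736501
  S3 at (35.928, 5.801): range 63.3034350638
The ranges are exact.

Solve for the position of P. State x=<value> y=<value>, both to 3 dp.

x=-15.551 y=-31.040

eq1: (x − 20.859)² + (y − 41.657)² = 81.3051582135²
eq2: (x + 24.200)² + (y + 28.983)² = 8.8904736501²
eq3: (x − 35.928)² + (y − 5.801)² = 63.3034350638²
eq3−eq1, eq3−eq2 (x²,y² cancel):
  -30.138·x + 71.712·y = -1757.273116
  -120.256·x − 69.568·y = 4029.465873
det = -30.138·-69.568 − 71.712·-120.256 = 10720.438656
x = (-1757.273116·-69.568 − 71.712·4029.465873) / 10720.438656 = -15.550770
y = (-30.138·4029.465873 − -1757.273116·-120.256) / 10720.438656 = -31.040024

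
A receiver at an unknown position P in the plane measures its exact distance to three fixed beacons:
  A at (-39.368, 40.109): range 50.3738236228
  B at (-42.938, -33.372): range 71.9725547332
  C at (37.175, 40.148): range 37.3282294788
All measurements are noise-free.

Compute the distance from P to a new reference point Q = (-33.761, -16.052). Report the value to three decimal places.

53.323

eq1: (x + 39.368)² + (y − 40.109)² = 50.3738236228²
eq2: (x + 42.938)² + (y + 33.372)² = 71.9725547332²
eq3: (x − 37.175)² + (y − 40.148)² = 37.3282294788²
eq2−eq1, eq2−eq3 (x²,y² cancel):
  7.140·x + 146.962·y = 2843.735605
  160.226·x + 147.040·y = 3823.132220
det = 7.140·147.040 − 146.962·160.226 = -22497.267812
x = (2843.735605·147.040 − 146.962·3823.132220) / -22497.267812 = 6.387988
y = (7.140·3823.132220 − 2843.735605·160.226) / -22497.267812 = 19.039788
|P − Q| = √((6.387988 − -33.761)² + (19.039788 − -16.052)²) = 53.323305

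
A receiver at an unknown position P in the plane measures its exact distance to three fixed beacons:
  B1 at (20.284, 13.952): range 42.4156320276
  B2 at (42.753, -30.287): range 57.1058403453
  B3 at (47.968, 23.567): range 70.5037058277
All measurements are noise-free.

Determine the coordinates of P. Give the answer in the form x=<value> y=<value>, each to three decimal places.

eq1: (x − 20.284)² + (y − 13.952)² = 42.4156320276²
eq2: (x − 42.753)² + (y + 30.287)² = 57.1058403453²
eq3: (x − 47.968)² + (y − 23.567)² = 70.5037058277²
eq1−eq2, eq1−eq3 (x²,y² cancel):
  44.938·x − 88.478·y = 677.031257
  55.368·x + 19.230·y = -921.453142
det = 44.938·19.230 − -88.478·55.368 = 5763.007644
x = (677.031257·19.230 − -88.478·-921.453142) / 5763.007644 = -11.887720
y = (44.938·-921.453142 − 677.031257·55.368) / 5763.007644 = -13.689749

x=-11.888 y=-13.690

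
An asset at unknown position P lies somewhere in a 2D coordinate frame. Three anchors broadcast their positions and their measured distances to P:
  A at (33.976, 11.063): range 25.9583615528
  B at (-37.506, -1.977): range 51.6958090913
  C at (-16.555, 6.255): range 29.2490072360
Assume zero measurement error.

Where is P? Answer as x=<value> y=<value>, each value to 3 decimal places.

x=9.466 y=19.612

eq1: (x − 33.976)² + (y − 11.063)² = 25.9583615528²
eq2: (x + 37.506)² + (y + 1.977)² = 51.6958090913²
eq3: (x + 16.555)² + (y − 6.255)² = 29.2490072360²
eq2−eq3, eq2−eq1 (x²,y² cancel):
  41.902·x + 16.464·y = 719.536738
  142.964·x + 26.080·y = 1864.770123
det = 41.902·26.080 − 16.464·142.964 = -1260.955136
x = (719.536738·26.080 − 16.464·1864.770123) / -1260.955136 = 9.465886
y = (41.902·1864.770123 − 719.536738·142.964) / -1260.955136 = 19.612318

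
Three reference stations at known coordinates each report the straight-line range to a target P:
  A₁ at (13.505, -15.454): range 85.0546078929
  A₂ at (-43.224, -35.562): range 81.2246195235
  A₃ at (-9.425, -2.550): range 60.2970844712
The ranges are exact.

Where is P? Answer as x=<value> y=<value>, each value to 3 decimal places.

eq1: (x − 13.505)² + (y + 15.454)² = 85.0546078929²
eq2: (x + 43.224)² + (y + 35.562)² = 81.2246195235²
eq3: (x + 9.425)² + (y + 2.550)² = 60.2970844712²
eq3−eq1, eq3−eq2 (x²,y² cancel):
  45.860·x − 25.808·y = -3272.669912
  -67.598·x − 66.024·y = 75.936474
det = 45.860·-66.024 − -25.808·-67.598 = -4772.429824
x = (-3272.669912·-66.024 − -25.808·75.936474) / -4772.429824 = -45.686272
y = (45.860·75.936474 − -3272.669912·-67.598) / -4772.429824 = 45.625290

x=-45.686 y=45.625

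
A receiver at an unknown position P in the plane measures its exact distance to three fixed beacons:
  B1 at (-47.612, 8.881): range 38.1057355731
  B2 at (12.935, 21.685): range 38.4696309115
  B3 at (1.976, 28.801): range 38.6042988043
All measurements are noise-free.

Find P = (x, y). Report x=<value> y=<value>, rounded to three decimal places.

x=-12.893 y=-6.825

eq1: (x + 47.612)² + (y − 8.881)² = 38.1057355731²
eq2: (x − 12.935)² + (y − 21.685)² = 38.4696309115²
eq3: (x − 1.976)² + (y − 28.801)² = 38.6042988043²
eq2−eq1, eq2−eq3 (x²,y² cancel):
  -121.094·x − 25.608·y = 1736.086674
  -21.918·x + 14.232·y = 185.469343
det = -121.094·14.232 − -25.608·-21.918 = -2284.685952
x = (1736.086674·14.232 − -25.608·185.469343) / -2284.685952 = -12.893450
y = (-121.094·185.469343 − 1736.086674·-21.918) / -2284.685952 = -6.824712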